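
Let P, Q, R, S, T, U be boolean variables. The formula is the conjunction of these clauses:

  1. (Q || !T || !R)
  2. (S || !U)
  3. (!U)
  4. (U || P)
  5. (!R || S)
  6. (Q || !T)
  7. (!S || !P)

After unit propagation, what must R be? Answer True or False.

False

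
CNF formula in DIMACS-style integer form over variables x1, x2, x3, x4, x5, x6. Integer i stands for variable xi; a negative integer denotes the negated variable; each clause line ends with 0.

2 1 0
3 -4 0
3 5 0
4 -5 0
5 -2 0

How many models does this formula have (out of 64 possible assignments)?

10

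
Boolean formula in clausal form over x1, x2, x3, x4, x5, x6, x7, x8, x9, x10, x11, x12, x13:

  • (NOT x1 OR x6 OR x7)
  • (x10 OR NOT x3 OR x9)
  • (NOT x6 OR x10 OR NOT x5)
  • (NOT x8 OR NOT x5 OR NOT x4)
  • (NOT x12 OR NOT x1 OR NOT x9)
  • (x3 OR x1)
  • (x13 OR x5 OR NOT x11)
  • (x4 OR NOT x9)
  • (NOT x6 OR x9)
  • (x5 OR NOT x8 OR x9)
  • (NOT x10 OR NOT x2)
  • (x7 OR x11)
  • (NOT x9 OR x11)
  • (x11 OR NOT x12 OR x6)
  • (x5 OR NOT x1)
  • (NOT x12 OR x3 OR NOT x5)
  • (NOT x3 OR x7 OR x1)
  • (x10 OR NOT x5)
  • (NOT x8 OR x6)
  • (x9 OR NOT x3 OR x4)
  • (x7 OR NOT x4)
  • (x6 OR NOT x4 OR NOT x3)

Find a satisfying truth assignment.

x1=1, x2=0, x3=0, x4=1, x5=1, x6=0, x7=1, x8=0, x9=0, x10=1, x11=1, x12=0, x13=1

x2 occurs only negated in the remaining clauses — set x2 = False.
x7 occurs only positively in the remaining clauses — set x7 = True.
Set x1 = True and propagate.
  then x5 is forced to True.
  then x10 is forced to True.
Set x3 = False and propagate.
  then x12 is forced to False.
The remaining clauses are satisfied by x4 = True, x6 = False, x8 = False, x9 = False, x11 = True, x13 = True.
Every clause has at least one true literal under this assignment.
Check each clause:
  1. (x7 OR NOT x1 OR x6) — x7 is true.
  2. (NOT x3 OR x10 OR x9) — x10 is true.
  3. (NOT x6 OR x10 OR NOT x5) — NOT x6 is true.
  4. (NOT x5 OR NOT x4 OR NOT x8) — NOT x8 is true.
  5. (NOT x9 OR NOT x12 OR NOT x1) — NOT x12 is true.
  6. (x3 OR x1) — x1 is true.
  7. (NOT x11 OR x5 OR x13) — x13 is true.
  8. (NOT x9 OR x4) — x4 is true.
  9. (NOT x6 OR x9) — NOT x6 is true.
  10. (x9 OR NOT x8 OR x5) — NOT x8 is true.
  11. (NOT x2 OR NOT x10) — NOT x2 is true.
  12. (x7 OR x11) — x11 is true.
  13. (NOT x9 OR x11) — x11 is true.
  14. (NOT x12 OR x11 OR x6) — x11 is true.
  15. (NOT x1 OR x5) — x5 is true.
  16. (NOT x5 OR NOT x12 OR x3) — NOT x12 is true.
  17. (x7 OR x1 OR NOT x3) — x1 is true.
  18. (x10 OR NOT x5) — x10 is true.
  19. (NOT x8 OR x6) — NOT x8 is true.
  20. (x9 OR NOT x3 OR x4) — x4 is true.
  21. (x7 OR NOT x4) — x7 is true.
  22. (x6 OR NOT x3 OR NOT x4) — NOT x3 is true.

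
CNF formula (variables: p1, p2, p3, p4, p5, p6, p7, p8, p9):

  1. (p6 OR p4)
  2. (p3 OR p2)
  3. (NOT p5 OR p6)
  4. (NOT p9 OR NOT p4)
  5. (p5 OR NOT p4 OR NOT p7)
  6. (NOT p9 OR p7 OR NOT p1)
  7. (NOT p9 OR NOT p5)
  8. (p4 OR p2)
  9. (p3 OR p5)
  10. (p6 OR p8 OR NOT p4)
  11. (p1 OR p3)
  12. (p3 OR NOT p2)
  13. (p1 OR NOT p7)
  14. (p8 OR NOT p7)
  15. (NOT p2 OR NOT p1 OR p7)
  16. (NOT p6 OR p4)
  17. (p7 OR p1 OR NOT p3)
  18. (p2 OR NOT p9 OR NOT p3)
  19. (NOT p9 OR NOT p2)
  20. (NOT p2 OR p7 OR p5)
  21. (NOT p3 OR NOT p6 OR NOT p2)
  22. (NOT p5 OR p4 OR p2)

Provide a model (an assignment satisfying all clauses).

p1=True  p2=False  p3=True  p4=True  p5=True  p6=True  p7=False  p8=True  p9=False

p8 occurs only positively in the remaining clauses — set p8 = True.
Pure literal: p9 appears only negated; assign p9 = False.
Set p1 = True and propagate.
Try p2 = False.
  then p3 is forced to True.
  then p4 is forced to True.
For the remaining variables, p5 = True, p6 = True, p7 = False works.
Every clause has at least one true literal under this assignment.
Check each clause:
  1. (p4 OR p6) — p4 is true.
  2. (p2 OR p3) — p3 is true.
  3. (p6 OR NOT p5) — p6 is true.
  4. (NOT p4 OR NOT p9) — NOT p9 is true.
  5. (p5 OR NOT p7 OR NOT p4) — NOT p7 is true.
  6. (p7 OR NOT p9 OR NOT p1) — NOT p9 is true.
  7. (NOT p9 OR NOT p5) — NOT p9 is true.
  8. (p2 OR p4) — p4 is true.
  9. (p3 OR p5) — p3 is true.
  10. (p8 OR NOT p4 OR p6) — p8 is true.
  11. (p1 OR p3) — p1 is true.
  12. (NOT p2 OR p3) — p3 is true.
  13. (NOT p7 OR p1) — p1 is true.
  14. (p8 OR NOT p7) — p8 is true.
  15. (p7 OR NOT p1 OR NOT p2) — NOT p2 is true.
  16. (NOT p6 OR p4) — p4 is true.
  17. (p7 OR NOT p3 OR p1) — p1 is true.
  18. (NOT p9 OR NOT p3 OR p2) — NOT p9 is true.
  19. (NOT p2 OR NOT p9) — NOT p2 is true.
  20. (p7 OR NOT p2 OR p5) — p5 is true.
  21. (NOT p3 OR NOT p6 OR NOT p2) — NOT p2 is true.
  22. (NOT p5 OR p2 OR p4) — p4 is true.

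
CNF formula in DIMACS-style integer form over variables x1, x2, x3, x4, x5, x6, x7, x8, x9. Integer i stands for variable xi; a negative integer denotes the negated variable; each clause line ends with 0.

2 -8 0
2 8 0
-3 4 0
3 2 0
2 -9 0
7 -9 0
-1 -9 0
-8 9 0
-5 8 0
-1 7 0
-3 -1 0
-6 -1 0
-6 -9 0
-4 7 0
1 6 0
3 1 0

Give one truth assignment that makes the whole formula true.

x1=True, x2=True, x3=False, x4=False, x5=False, x6=False, x7=True, x8=False, x9=False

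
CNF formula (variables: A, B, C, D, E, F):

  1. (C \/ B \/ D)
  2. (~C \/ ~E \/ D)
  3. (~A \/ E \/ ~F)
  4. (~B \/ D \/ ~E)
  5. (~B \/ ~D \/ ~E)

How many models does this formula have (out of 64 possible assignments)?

Split on D, then E.
  D=T, E=T: forces B=F; A, C, F free → 2^3 = 8.
  D=T, E=F: B, C free; 3 ways for (A,F) × 2^2 = 12.
  D=F, E=T: a clause becomes empty — 0.
  D=F, E=F: 9 of the 16 assignments to (A,B,C,F) work.
Total: 8 + 12 + 0 + 9 = 29.

29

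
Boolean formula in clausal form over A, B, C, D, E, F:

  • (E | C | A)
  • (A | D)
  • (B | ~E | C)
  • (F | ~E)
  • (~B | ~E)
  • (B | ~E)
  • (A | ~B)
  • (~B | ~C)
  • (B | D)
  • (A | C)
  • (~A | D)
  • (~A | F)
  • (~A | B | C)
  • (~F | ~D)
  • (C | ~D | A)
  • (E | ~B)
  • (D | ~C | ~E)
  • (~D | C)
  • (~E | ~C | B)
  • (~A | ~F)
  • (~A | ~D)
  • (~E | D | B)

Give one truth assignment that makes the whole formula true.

A=False  B=False  C=True  D=True  E=False  F=False

Try A = False.
  then D is forced to True.
  then B is forced to False.
  then E is forced to False.
  then C is forced to True.
  then F is forced to False.
Every clause has at least one true literal under this assignment.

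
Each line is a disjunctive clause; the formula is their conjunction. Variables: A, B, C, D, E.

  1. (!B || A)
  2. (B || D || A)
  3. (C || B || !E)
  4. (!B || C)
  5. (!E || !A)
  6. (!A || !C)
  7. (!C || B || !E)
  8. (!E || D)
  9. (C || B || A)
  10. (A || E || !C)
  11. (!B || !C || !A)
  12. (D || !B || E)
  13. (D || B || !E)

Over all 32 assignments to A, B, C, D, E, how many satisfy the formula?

2

The models are:
  A=1 B=0 C=0 D=0 E=0
  A=1 B=0 C=0 D=1 E=0
Count: 2.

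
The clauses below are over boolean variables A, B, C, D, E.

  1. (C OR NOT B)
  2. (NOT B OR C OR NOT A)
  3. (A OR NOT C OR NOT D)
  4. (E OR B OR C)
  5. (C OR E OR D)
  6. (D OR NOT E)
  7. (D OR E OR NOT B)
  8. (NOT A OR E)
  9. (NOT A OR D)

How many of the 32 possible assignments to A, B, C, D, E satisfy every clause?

Satisfying assignments:
  A=F B=F C=F D=T E=T
  A=F B=F C=T D=F E=F
  A=T B=F C=F D=T E=T
  A=T B=F C=T D=T E=T
  A=T B=T C=T D=T E=T
That's 5 in total.

5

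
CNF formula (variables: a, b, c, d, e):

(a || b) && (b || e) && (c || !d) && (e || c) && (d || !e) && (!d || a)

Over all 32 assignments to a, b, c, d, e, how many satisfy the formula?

The models are:
  a=0 b=1 c=1 d=0 e=0
  a=1 b=0 c=1 d=1 e=1
  a=1 b=1 c=1 d=0 e=0
  a=1 b=1 c=1 d=1 e=0
  a=1 b=1 c=1 d=1 e=1
Count: 5.

5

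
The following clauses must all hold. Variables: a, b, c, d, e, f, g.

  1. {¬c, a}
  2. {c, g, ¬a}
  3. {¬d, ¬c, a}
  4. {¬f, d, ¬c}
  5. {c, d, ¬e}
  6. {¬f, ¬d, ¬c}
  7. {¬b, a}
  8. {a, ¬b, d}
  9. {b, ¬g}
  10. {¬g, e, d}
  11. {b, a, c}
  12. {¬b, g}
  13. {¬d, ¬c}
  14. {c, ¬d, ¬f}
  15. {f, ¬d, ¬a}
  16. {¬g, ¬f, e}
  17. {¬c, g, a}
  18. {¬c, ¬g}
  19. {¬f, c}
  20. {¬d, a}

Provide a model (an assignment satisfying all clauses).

Branch on a: take a = True.
For the remaining variables, b = False, c = True, d = False, e = True, f = False, g = False works.

a=T  b=F  c=T  d=F  e=T  f=F  g=F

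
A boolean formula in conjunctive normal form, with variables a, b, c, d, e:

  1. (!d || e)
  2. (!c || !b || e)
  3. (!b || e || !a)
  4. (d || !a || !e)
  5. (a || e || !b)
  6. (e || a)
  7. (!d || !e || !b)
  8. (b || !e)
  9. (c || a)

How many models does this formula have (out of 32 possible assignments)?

3

Satisfying assignments:
  a=F b=T c=T d=F e=T
  a=T b=F c=F d=F e=F
  a=T b=F c=T d=F e=F
That's 3 in total.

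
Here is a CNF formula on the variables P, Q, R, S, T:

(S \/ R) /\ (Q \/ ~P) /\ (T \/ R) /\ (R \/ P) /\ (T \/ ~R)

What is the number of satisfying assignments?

7

The models are:
  P=F Q=F R=T S=F T=T
  P=F Q=F R=T S=T T=T
  P=F Q=T R=T S=F T=T
  P=F Q=T R=T S=T T=T
  P=T Q=T R=F S=T T=T
  P=T Q=T R=T S=F T=T
  P=T Q=T R=T S=T T=T
Count: 7.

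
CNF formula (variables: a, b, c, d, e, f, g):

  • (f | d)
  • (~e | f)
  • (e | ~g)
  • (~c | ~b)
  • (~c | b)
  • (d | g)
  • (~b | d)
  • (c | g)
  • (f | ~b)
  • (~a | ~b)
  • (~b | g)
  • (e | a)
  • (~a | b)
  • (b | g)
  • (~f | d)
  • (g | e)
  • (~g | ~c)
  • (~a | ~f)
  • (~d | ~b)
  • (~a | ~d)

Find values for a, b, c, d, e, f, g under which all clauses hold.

Set a = False and propagate.
  then e is forced to True.
  then f is forced to True.
  then d is forced to True.
  then b is forced to False.
  then c is forced to False.
  then g is forced to True.

a = F, b = F, c = F, d = T, e = T, f = T, g = T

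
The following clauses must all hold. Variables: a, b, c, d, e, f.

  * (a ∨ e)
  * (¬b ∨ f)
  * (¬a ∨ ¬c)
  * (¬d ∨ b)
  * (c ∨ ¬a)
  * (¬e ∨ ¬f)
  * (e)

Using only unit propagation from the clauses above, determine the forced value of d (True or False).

False

(e) stands alone — e = True.
(¬e ∨ ¬f): since e = True, the clause reduces to (¬f). f = False.
(f ∨ ¬b): since f = False, the clause reduces to (¬b). b = False.
(¬d ∨ b) with b = False leaves only ¬d, so d = False.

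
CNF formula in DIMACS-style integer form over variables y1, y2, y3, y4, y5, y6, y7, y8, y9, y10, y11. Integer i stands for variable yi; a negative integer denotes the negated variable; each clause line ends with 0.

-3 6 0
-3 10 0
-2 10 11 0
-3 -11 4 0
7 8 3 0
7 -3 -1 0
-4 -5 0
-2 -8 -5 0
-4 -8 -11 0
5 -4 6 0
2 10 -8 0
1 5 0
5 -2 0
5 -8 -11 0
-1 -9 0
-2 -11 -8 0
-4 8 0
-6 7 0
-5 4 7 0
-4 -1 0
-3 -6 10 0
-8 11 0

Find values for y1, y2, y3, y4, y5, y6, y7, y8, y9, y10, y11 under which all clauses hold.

y7 occurs only positively in the remaining clauses — set y7 = True.
Pure literal: y9 appears only negated; assign y9 = False.
Try y1 = True.
  then y4 is forced to False.
Set y2 = True and propagate.
  then y5 is forced to True.
  then y8 is forced to False.
Try y3 = False.
The remaining clauses are satisfied by y6 = False, y10 = True, y11 = True.
Check each clause:
  1. (y6 OR NOT y3) — NOT y3 is true.
  2. (y10 OR NOT y3) — y10 is true.
  3. (y10 OR NOT y2 OR y11) — y10 is true.
  4. (y4 OR NOT y3 OR NOT y11) — NOT y3 is true.
  5. (y3 OR y7 OR y8) — y7 is true.
  6. (NOT y1 OR y7 OR NOT y3) — NOT y3 is true.
  7. (NOT y5 OR NOT y4) — NOT y4 is true.
  8. (NOT y5 OR NOT y2 OR NOT y8) — NOT y8 is true.
  9. (NOT y11 OR NOT y4 OR NOT y8) — NOT y8 is true.
  10. (y5 OR y6 OR NOT y4) — NOT y4 is true.
  11. (y2 OR NOT y8 OR y10) — NOT y8 is true.
  12. (y5 OR y1) — y1 is true.
  13. (NOT y2 OR y5) — y5 is true.
  14. (NOT y11 OR y5 OR NOT y8) — NOT y8 is true.
  15. (NOT y1 OR NOT y9) — NOT y9 is true.
  16. (NOT y2 OR NOT y8 OR NOT y11) — NOT y8 is true.
  17. (NOT y4 OR y8) — NOT y4 is true.
  18. (NOT y6 OR y7) — NOT y6 is true.
  19. (y7 OR y4 OR NOT y5) — y7 is true.
  20. (NOT y1 OR NOT y4) — NOT y4 is true.
  21. (y10 OR NOT y3 OR NOT y6) — NOT y6 is true.
  22. (y11 OR NOT y8) — NOT y8 is true.

y1=T, y2=T, y3=F, y4=F, y5=T, y6=F, y7=T, y8=F, y9=F, y10=T, y11=T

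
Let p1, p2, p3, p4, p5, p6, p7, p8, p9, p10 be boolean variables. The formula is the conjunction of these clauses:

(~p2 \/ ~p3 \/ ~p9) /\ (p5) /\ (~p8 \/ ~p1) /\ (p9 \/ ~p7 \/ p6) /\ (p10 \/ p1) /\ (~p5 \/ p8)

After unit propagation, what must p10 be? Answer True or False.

True

(p5) is a unit clause: p5 = True.
(~p5 \/ p8) with p5 = True leaves only p8, so p8 = True.
(~p1 \/ ~p8) with p8 = True leaves only ~p1, so p1 = False.
From (p10 \/ p1) and p1 = False: p10 = True.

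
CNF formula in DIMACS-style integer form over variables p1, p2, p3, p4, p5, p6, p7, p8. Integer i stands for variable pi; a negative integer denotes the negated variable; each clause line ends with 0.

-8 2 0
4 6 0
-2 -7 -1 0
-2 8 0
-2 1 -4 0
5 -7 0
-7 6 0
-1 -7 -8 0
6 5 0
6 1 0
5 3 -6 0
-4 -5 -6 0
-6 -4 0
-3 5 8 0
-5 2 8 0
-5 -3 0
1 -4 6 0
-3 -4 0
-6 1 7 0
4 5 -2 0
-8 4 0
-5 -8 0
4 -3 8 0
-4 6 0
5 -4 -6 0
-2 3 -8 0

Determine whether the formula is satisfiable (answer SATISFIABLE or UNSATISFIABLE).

UNSATISFIABLE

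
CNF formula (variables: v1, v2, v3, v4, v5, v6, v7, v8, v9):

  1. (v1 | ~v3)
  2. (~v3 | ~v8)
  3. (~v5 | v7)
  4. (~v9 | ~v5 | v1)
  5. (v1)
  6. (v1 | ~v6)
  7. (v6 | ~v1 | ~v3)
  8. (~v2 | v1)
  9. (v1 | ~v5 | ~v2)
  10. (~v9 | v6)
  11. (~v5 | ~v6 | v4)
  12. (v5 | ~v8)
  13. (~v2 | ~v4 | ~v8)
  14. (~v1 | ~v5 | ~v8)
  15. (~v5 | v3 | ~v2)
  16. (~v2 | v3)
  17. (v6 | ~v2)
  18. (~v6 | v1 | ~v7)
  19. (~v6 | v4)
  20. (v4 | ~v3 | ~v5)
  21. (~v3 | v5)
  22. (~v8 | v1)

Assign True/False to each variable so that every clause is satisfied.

The clause (v1) is unit: v1 must be True.
Pure literal: v7 appears only positively; assign v7 = True.
Pure literal: v8 appears only negated; assign v8 = False.
Branch on v2: take v2 = True.
  then v3 is forced to True.
  then v6 is forced to True.
  then v4 is forced to True.
  then v5 is forced to True.
v9 is now unconstrained; take v9 = False.
Check each clause:
  1. (~v3 | v1) — v1 is true.
  2. (~v3 | ~v8) — ~v8 is true.
  3. (v7 | ~v5) — v7 is true.
  4. (~v9 | ~v5 | v1) — v1 is true.
  5. (v1) — v1 is true.
  6. (v1 | ~v6) — v1 is true.
  7. (v6 | ~v1 | ~v3) — v6 is true.
  8. (v1 | ~v2) — v1 is true.
  9. (~v5 | ~v2 | v1) — v1 is true.
  10. (~v9 | v6) — v6 is true.
  11. (~v5 | v4 | ~v6) — v4 is true.
  12. (v5 | ~v8) — ~v8 is true.
  13. (~v2 | ~v4 | ~v8) — ~v8 is true.
  14. (~v8 | ~v1 | ~v5) — ~v8 is true.
  15. (~v2 | ~v5 | v3) — v3 is true.
  16. (v3 | ~v2) — v3 is true.
  17. (v6 | ~v2) — v6 is true.
  18. (~v6 | v1 | ~v7) — v1 is true.
  19. (~v6 | v4) — v4 is true.
  20. (v4 | ~v3 | ~v5) — v4 is true.
  21. (v5 | ~v3) — v5 is true.
  22. (~v8 | v1) — ~v8 is true.

v1=T  v2=T  v3=T  v4=T  v5=T  v6=T  v7=T  v8=F  v9=F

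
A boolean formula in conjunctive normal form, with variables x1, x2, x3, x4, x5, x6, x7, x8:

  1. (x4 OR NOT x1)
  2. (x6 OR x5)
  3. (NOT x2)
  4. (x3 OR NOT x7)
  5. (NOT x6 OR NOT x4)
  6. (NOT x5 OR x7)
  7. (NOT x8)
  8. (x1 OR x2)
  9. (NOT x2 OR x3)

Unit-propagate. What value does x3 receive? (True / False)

Unit clause (NOT x2) sets x2 = False.
(NOT x8) stands alone — x8 = False.
(x2 OR x1) with x2 = False leaves only x1, so x1 = True.
(NOT x1 OR x4): since x1 = True, the clause reduces to (x4). x4 = True.
(NOT x4 OR NOT x6) with x4 = True leaves only NOT x6, so x6 = False.
(x6 OR x5) with x6 = False leaves only x5, so x5 = True.
(x7 OR NOT x5): since x5 = True, the clause reduces to (x7). x7 = True.
In (NOT x7 OR x3), NOT x7 is now false; x3 must hold, so x3 = True.

True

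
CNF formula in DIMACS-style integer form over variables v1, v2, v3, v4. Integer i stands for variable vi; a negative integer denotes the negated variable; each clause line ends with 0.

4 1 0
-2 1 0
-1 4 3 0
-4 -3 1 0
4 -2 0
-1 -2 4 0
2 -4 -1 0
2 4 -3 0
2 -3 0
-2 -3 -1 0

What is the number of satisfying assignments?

2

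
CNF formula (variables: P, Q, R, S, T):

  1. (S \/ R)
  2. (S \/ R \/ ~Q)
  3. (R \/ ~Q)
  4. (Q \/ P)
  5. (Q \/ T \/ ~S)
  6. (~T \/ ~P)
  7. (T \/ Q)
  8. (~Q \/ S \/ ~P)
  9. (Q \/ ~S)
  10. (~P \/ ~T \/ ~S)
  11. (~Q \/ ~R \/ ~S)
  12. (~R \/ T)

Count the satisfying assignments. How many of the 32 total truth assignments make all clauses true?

1

Satisfying assignments:
  P=0 Q=1 R=1 S=0 T=1
Count: 1.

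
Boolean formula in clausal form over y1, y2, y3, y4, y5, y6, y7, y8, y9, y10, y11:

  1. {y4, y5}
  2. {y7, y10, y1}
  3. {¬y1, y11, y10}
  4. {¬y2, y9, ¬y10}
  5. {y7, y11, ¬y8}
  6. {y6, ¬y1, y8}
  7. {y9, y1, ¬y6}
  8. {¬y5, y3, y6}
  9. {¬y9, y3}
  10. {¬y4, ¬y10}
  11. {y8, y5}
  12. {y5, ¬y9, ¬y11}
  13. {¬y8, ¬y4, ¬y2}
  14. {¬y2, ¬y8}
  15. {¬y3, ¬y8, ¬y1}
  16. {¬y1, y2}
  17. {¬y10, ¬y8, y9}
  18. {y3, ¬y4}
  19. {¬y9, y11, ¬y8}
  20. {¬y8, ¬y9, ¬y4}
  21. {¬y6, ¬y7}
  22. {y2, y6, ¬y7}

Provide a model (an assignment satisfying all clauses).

y1=T, y2=T, y3=T, y4=F, y5=T, y6=T, y7=F, y8=F, y9=T, y10=F, y11=T

Branch on y1: take y1 = True.
  then y2 is forced to True.
  then y8 is forced to False.
  then y6 is forced to True.
  then y5 is forced to True.
  then y7 is forced to False.
Set y3 = True and propagate.
The remaining clauses are satisfied by y4 = False, y9 = True, y10 = False, y11 = True.
Every clause has at least one true literal under this assignment.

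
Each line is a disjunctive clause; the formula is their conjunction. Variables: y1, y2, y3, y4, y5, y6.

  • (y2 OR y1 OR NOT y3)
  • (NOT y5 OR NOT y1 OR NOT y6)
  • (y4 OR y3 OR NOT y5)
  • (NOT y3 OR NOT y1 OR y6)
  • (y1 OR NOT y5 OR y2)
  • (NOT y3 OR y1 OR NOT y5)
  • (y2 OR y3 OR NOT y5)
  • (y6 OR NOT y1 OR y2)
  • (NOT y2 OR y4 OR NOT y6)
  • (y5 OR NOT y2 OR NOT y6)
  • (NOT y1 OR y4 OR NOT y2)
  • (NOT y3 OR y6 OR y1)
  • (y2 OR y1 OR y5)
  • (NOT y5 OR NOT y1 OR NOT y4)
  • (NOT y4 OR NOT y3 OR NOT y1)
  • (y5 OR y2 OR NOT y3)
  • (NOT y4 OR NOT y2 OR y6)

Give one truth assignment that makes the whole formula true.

y1=1, y2=0, y3=0, y4=0, y5=0, y6=1

Check each clause:
  1. (y2 OR NOT y3 OR y1) — y1 is true.
  2. (NOT y6 OR NOT y5 OR NOT y1) — NOT y5 is true.
  3. (y4 OR y3 OR NOT y5) — NOT y5 is true.
  4. (NOT y3 OR NOT y1 OR y6) — NOT y3 is true.
  5. (y1 OR y2 OR NOT y5) — y1 is true.
  6. (NOT y5 OR y1 OR NOT y3) — y1 is true.
  7. (y2 OR y3 OR NOT y5) — NOT y5 is true.
  8. (y6 OR NOT y1 OR y2) — y6 is true.
  9. (NOT y2 OR y4 OR NOT y6) — NOT y2 is true.
  10. (y5 OR NOT y2 OR NOT y6) — NOT y2 is true.
  11. (NOT y2 OR NOT y1 OR y4) — NOT y2 is true.
  12. (y6 OR NOT y3 OR y1) — y1 is true.
  13. (y2 OR y1 OR y5) — y1 is true.
  14. (NOT y1 OR NOT y5 OR NOT y4) — NOT y5 is true.
  15. (NOT y4 OR NOT y3 OR NOT y1) — NOT y4 is true.
  16. (y5 OR y2 OR NOT y3) — NOT y3 is true.
  17. (y6 OR NOT y4 OR NOT y2) — NOT y4 is true.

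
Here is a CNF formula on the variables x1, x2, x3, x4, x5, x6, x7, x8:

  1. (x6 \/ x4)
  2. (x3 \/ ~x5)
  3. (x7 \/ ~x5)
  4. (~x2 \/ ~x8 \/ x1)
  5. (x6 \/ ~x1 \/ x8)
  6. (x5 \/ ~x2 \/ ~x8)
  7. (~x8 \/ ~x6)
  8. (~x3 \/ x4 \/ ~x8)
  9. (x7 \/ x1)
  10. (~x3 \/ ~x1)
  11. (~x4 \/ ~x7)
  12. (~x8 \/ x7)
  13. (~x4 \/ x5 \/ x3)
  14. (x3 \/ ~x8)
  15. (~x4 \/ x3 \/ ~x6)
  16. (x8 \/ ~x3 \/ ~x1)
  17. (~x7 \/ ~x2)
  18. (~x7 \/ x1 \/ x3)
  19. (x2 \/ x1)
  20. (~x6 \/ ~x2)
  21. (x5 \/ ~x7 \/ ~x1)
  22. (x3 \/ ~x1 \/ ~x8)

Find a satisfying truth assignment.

x1 = T, x2 = F, x3 = F, x4 = F, x5 = F, x6 = T, x7 = F, x8 = F

Check each clause:
  1. (x4 \/ x6) — x6 is true.
  2. (~x5 \/ x3) — ~x5 is true.
  3. (x7 \/ ~x5) — ~x5 is true.
  4. (~x8 \/ x1 \/ ~x2) — ~x8 is true.
  5. (~x1 \/ x8 \/ x6) — x6 is true.
  6. (~x2 \/ ~x8 \/ x5) — ~x8 is true.
  7. (~x8 \/ ~x6) — ~x8 is true.
  8. (~x3 \/ x4 \/ ~x8) — ~x8 is true.
  9. (x1 \/ x7) — x1 is true.
  10. (~x1 \/ ~x3) — ~x3 is true.
  11. (~x7 \/ ~x4) — ~x7 is true.
  12. (~x8 \/ x7) — ~x8 is true.
  13. (~x4 \/ x5 \/ x3) — ~x4 is true.
  14. (~x8 \/ x3) — ~x8 is true.
  15. (~x6 \/ ~x4 \/ x3) — ~x4 is true.
  16. (~x1 \/ x8 \/ ~x3) — ~x3 is true.
  17. (~x7 \/ ~x2) — ~x7 is true.
  18. (x1 \/ x3 \/ ~x7) — ~x7 is true.
  19. (x2 \/ x1) — x1 is true.
  20. (~x2 \/ ~x6) — ~x2 is true.
  21. (~x1 \/ x5 \/ ~x7) — ~x7 is true.
  22. (~x1 \/ ~x8 \/ x3) — ~x8 is true.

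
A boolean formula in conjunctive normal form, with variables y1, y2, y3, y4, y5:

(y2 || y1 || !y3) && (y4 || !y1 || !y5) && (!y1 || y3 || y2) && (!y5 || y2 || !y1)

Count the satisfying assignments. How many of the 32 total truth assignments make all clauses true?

Split on y1, then y2.
  y1=T, y2=T: y3 free; 3 ways for (y4,y5) × 2^1 = 6.
  y1=T, y2=F: remaining (y3,y4,y5) ∈ {(T,F,F); (T,T,F)} — 2.
  y1=F, y2=T: y3, y4, y5 free → 2^3 = 8.
  y1=F, y2=F: remaining (y3,y4,y5) ∈ {(F,F,F); (F,F,T); (F,T,F); (F,T,T)} — 4.
Total: 6 + 2 + 8 + 4 = 20.

20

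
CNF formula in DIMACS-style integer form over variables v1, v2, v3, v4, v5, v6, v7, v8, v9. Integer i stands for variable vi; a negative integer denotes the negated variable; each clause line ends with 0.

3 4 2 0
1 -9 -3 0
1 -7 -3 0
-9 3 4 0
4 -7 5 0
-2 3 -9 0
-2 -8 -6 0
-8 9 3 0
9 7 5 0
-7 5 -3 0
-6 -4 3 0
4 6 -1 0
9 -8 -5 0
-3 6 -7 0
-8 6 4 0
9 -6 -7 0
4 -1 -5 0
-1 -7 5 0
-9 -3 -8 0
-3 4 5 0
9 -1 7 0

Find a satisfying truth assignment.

v1 = 0, v2 = 0, v3 = 1, v4 = 0, v5 = 1, v6 = 1, v7 = 0, v8 = 0, v9 = 0

Pure literal: v8 appears only negated; assign v8 = False.
Set v1 = False and propagate.
Set v2 = False and propagate.
Set v3 = True and propagate.
  then v9 is forced to False.
  then v7 is forced to False.
  then v5 is forced to True.
v4, v6 are now unconstrained; take v4 = False, v6 = True.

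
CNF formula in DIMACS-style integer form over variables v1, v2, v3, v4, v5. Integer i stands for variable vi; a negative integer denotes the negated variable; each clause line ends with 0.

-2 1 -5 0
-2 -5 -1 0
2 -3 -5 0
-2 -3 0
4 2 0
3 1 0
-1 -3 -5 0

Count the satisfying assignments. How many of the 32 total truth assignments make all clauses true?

6

The models are:
  v1=F v2=F v3=T v4=T v5=F
  v1=T v2=F v3=F v4=T v5=F
  v1=T v2=F v3=F v4=T v5=T
  v1=T v2=F v3=T v4=T v5=F
  v1=T v2=T v3=F v4=F v5=F
  v1=T v2=T v3=F v4=T v5=F
Count: 6.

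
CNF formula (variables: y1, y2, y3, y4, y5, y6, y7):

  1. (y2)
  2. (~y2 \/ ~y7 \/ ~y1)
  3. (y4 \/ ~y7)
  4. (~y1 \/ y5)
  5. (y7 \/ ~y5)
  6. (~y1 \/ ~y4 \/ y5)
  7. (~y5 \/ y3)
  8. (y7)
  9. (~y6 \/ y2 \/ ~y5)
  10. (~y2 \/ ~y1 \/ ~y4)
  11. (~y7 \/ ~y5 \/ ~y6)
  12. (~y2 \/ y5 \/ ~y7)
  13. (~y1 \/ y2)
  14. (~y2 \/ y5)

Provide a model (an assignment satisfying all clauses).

Unit propagation: (y2) forces y2 = True.
Unit propagation: (y7) forces y7 = True.
(~y1) is a unit clause, so y1 = False.
(y4) is a unit clause, so y4 = True.
Unit propagation: (y5) forces y5 = True.
The clause (y3) is unit: y3 must be True.
(~y6) is a unit clause, so y6 = False.
Every clause has at least one true literal under this assignment.

y1=F, y2=T, y3=T, y4=T, y5=T, y6=F, y7=T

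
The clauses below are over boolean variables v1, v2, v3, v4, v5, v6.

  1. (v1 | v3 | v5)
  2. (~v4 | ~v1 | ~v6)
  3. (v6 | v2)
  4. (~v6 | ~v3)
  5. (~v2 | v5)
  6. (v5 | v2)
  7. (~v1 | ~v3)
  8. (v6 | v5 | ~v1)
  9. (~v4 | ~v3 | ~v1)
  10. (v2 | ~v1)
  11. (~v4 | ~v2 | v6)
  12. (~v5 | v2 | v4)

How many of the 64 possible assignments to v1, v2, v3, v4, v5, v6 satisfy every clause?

Case analysis on v1 and v2:
  v1=1, v2=1: remaining (v3,v4,v5,v6) ∈ {(0,0,1,0); (0,0,1,1)} — 2.
  v1=1, v2=0: a clause becomes empty — 0.
  v1=0, v2=1: remaining (v3,v4,v5,v6) ∈ {(0,0,1,0); (0,0,1,1); (0,1,1,1); (1,0,1,0)} — 4.
  v1=0, v2=0: remaining (v3,v4,v5,v6) ∈ {(0,1,1,1)} — 1.
Total: 2 + 0 + 4 + 1 = 7.

7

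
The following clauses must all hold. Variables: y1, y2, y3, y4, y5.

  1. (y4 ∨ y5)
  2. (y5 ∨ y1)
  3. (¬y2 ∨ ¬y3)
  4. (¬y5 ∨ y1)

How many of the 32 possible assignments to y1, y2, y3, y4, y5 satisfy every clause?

Split on y5, then y1.
  y5=T, y1=T: y4 free; 3 ways for (y2,y3) × 2^1 = 6.
  y5=T, y1=F: a clause becomes empty — 0.
  y5=F, y1=T: remaining (y2,y3,y4) ∈ {(F,F,T); (F,T,T); (T,F,T)} — 3.
  y5=F, y1=F: a clause becomes empty — 0.
Total: 6 + 0 + 3 + 0 = 9.

9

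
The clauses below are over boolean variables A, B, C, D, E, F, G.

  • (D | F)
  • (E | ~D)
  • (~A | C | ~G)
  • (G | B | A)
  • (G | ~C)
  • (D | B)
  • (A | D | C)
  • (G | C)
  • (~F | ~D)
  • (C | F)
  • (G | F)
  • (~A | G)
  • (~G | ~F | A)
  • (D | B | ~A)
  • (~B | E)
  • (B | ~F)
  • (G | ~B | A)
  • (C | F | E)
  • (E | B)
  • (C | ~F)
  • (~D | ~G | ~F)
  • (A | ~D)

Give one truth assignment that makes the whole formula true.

Pure literal: E appears only positively; assign E = True.
Try A = True.
  then G is forced to True.
  then C is forced to True.
The remaining clauses are satisfied by B = True, D = False, F = True.
Every clause has at least one true literal under this assignment.

A=T, B=T, C=T, D=F, E=T, F=T, G=T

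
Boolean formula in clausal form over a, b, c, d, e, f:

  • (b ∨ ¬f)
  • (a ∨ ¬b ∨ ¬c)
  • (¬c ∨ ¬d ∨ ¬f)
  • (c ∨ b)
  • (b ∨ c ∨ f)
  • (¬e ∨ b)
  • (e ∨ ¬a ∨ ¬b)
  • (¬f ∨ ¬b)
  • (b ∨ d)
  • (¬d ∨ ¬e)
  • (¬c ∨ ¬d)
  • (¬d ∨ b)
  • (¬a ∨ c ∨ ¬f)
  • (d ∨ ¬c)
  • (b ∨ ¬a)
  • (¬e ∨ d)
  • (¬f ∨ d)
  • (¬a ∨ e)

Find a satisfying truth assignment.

a = False, b = True, c = False, d = True, e = False, f = False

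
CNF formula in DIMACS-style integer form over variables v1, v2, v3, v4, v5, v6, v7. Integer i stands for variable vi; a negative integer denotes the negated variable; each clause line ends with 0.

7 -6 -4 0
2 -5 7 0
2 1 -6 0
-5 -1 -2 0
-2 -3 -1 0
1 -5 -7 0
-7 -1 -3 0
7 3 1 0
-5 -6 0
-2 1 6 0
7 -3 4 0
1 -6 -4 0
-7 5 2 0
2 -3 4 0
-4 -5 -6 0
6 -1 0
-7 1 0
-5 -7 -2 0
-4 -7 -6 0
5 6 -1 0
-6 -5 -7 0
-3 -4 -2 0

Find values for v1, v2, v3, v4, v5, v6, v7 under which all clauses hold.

v1 = True  v2 = True  v3 = False  v4 = False  v5 = False  v6 = True  v7 = False

Check each clause:
  1. (~v6 | v7 | ~v4) — ~v4 is true.
  2. (v2 | v7 | ~v5) — v2 is true.
  3. (v2 | ~v6 | v1) — v1 is true.
  4. (~v1 | ~v2 | ~v5) — ~v5 is true.
  5. (~v2 | ~v3 | ~v1) — ~v3 is true.
  6. (~v7 | v1 | ~v5) — ~v7 is true.
  7. (~v3 | ~v1 | ~v7) — ~v7 is true.
  8. (v3 | v1 | v7) — v1 is true.
  9. (~v6 | ~v5) — ~v5 is true.
  10. (v1 | v6 | ~v2) — v1 is true.
  11. (~v3 | v4 | v7) — ~v3 is true.
  12. (v1 | ~v6 | ~v4) — v1 is true.
  13. (v2 | ~v7 | v5) — ~v7 is true.
  14. (v2 | ~v3 | v4) — v2 is true.
  15. (~v5 | ~v4 | ~v6) — ~v5 is true.
  16. (~v1 | v6) — v6 is true.
  17. (v1 | ~v7) — v1 is true.
  18. (~v2 | ~v7 | ~v5) — ~v7 is true.
  19. (~v7 | ~v6 | ~v4) — ~v7 is true.
  20. (v5 | v6 | ~v1) — v6 is true.
  21. (~v5 | ~v7 | ~v6) — ~v7 is true.
  22. (~v2 | ~v3 | ~v4) — ~v4 is true.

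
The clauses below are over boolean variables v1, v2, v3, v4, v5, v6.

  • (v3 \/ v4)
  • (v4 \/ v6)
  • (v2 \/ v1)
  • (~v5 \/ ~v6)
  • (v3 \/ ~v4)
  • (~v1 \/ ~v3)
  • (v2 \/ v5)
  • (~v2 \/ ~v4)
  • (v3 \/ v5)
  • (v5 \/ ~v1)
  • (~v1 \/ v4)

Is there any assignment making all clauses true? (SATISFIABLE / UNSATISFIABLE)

SATISFIABLE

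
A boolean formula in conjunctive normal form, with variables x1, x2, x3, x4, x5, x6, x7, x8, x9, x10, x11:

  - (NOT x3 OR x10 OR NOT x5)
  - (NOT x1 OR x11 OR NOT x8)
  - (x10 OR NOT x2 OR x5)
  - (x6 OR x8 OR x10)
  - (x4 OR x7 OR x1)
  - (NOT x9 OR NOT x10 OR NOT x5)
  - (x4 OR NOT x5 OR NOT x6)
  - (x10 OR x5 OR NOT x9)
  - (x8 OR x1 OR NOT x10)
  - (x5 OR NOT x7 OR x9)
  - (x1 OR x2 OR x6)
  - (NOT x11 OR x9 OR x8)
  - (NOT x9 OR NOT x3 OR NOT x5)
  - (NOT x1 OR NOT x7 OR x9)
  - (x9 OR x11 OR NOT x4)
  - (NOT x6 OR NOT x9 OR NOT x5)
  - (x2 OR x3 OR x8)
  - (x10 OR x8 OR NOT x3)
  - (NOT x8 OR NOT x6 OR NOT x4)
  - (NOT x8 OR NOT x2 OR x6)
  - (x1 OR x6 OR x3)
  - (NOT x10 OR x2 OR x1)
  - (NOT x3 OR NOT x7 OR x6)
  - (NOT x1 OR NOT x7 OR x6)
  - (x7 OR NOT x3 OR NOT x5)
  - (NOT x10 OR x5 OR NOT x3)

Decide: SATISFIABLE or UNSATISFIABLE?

SATISFIABLE

Try x1 = True.
For the remaining variables, x2 = True, x3 = False, x4 = True, x5 = False, x6 = True, x7 = True, x8 = False, x9 = True, x10 = True, x11 = True works.
Every clause has at least one true literal under this assignment.
So x1 = T  x2 = T  x3 = F  x4 = T  x5 = F  x6 = T  x7 = T  x8 = F  x9 = T  x10 = T  x11 = T is a satisfying assignment.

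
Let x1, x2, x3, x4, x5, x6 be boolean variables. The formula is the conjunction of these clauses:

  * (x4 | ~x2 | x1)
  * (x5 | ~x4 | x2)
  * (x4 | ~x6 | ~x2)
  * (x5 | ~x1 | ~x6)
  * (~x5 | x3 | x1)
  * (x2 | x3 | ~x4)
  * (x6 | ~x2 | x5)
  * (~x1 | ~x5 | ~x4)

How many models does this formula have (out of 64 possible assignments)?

Case analysis on x2 and x4:
  x2=T, x4=T: remaining (x1,x3,x5,x6) ∈ {(F,F,F,T); (F,T,F,T); (F,T,T,F); (F,T,T,T)} — 4.
  x2=T, x4=F: remaining (x1,x3,x5,x6) ∈ {(T,F,T,F); (T,T,T,F)} — 2.
  x2=F, x4=T: remaining (x1,x3,x5,x6) ∈ {(F,T,T,F); (F,T,T,T)} — 2.
  x2=F, x4=F: 12 of the 16 assignments to (x1,x3,x5,x6) work.
Total: 4 + 2 + 2 + 12 = 20.

20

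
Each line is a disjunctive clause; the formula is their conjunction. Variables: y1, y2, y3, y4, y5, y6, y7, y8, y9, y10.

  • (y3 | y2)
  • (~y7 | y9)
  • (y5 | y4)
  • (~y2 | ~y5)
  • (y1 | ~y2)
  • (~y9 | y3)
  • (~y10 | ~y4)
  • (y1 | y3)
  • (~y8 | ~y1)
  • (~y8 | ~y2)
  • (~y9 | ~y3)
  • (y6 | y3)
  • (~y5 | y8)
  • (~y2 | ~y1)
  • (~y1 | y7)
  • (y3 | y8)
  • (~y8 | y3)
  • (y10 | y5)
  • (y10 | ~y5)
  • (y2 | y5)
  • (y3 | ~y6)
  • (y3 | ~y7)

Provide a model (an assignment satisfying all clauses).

y1=F, y2=F, y3=T, y4=F, y5=T, y6=T, y7=F, y8=T, y9=F, y10=T

Check each clause:
  1. (y2 | y3) — y3 is true.
  2. (~y7 | y9) — ~y7 is true.
  3. (y5 | y4) — y5 is true.
  4. (~y5 | ~y2) — ~y2 is true.
  5. (y1 | ~y2) — ~y2 is true.
  6. (~y9 | y3) — y3 is true.
  7. (~y4 | ~y10) — ~y4 is true.
  8. (y1 | y3) — y3 is true.
  9. (~y1 | ~y8) — ~y1 is true.
  10. (~y8 | ~y2) — ~y2 is true.
  11. (~y9 | ~y3) — ~y9 is true.
  12. (y6 | y3) — y3 is true.
  13. (~y5 | y8) — y8 is true.
  14. (~y2 | ~y1) — ~y1 is true.
  15. (y7 | ~y1) — ~y1 is true.
  16. (y8 | y3) — y8 is true.
  17. (y3 | ~y8) — y3 is true.
  18. (y10 | y5) — y10 is true.
  19. (y10 | ~y5) — y10 is true.
  20. (y2 | y5) — y5 is true.
  21. (y3 | ~y6) — y3 is true.
  22. (y3 | ~y7) — ~y7 is true.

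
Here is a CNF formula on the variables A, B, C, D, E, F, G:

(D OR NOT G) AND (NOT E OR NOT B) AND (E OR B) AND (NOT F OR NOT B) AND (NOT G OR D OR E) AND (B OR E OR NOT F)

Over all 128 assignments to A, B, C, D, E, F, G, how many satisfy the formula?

36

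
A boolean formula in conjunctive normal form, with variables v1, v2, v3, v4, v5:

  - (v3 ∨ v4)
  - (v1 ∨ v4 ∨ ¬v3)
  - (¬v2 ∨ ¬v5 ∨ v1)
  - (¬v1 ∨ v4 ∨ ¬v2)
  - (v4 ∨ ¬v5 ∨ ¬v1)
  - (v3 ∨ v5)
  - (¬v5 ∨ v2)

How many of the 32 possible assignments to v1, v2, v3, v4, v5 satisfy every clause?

7

Satisfying assignments:
  v1=F v2=F v3=T v4=T v5=F
  v1=F v2=T v3=T v4=T v5=F
  v1=T v2=F v3=T v4=F v5=F
  v1=T v2=F v3=T v4=T v5=F
  v1=T v2=T v3=F v4=T v5=T
  v1=T v2=T v3=T v4=T v5=F
  v1=T v2=T v3=T v4=T v5=T
Count: 7.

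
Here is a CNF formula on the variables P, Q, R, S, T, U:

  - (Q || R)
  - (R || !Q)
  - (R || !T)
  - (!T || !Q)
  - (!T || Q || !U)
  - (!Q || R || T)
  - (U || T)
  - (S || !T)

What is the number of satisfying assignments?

Split on T, then Q.
  T=T, Q=T: a clause becomes empty — 0.
  T=T, Q=F: remaining (P,R,S,U) ∈ {(F,T,T,F); (T,T,T,F)} — 2.
  T=F, Q=T: remaining (P,R,S,U) ∈ {(F,T,F,T); (F,T,T,T); (T,T,F,T); (T,T,T,T)} — 4.
  T=F, Q=F: remaining (P,R,S,U) ∈ {(F,T,F,T); (F,T,T,T); (T,T,F,T); (T,T,T,T)} — 4.
Total: 0 + 2 + 4 + 4 = 10.

10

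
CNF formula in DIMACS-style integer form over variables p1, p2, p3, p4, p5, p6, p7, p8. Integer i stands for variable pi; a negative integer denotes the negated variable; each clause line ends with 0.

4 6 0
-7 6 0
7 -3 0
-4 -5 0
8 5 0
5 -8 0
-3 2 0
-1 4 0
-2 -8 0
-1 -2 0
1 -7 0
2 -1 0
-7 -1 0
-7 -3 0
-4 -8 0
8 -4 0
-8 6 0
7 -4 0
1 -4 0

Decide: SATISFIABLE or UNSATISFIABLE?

Pure literal: p3 appears only negated; assign p3 = False.
p6 occurs only positively in the remaining clauses — set p6 = True.
Branch on p1: take p1 = False.
  then p7 is forced to False.
  then p4 is forced to False.
For the remaining variables, p2 = False, p5 = True, p8 = False works.
Every clause has at least one true literal under this assignment.
So p1=F  p2=F  p3=F  p4=F  p5=T  p6=T  p7=F  p8=F is a satisfying assignment.

SATISFIABLE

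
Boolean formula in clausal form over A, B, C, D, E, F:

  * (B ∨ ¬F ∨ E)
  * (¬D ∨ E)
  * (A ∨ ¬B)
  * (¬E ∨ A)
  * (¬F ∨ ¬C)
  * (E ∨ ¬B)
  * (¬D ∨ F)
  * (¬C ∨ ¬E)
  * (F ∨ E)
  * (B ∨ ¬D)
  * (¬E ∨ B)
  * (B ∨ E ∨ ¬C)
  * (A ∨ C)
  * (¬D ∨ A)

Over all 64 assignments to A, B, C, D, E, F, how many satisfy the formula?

3

Satisfying assignments:
  A=T B=T C=F D=F E=T F=F
  A=T B=T C=F D=F E=T F=T
  A=T B=T C=F D=T E=T F=T
Count: 3.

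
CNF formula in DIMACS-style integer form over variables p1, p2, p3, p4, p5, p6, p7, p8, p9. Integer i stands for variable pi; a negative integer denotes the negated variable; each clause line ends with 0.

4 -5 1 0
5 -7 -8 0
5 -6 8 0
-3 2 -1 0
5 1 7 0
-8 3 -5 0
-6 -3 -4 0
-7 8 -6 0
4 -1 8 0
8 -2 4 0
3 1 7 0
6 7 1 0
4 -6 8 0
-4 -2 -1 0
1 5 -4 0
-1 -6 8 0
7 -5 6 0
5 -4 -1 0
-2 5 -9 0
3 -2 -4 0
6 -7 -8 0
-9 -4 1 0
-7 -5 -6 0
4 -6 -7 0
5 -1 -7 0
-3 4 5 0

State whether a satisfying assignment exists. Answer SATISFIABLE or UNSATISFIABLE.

Pure literal: p9 appears only negated; assign p9 = False.
Set p1 = True and propagate.
Try p2 = False.
  then p3 is forced to False.
The remaining clauses are satisfied by p4 = False, p5 = False, p6 = True, p7 = False, p8 = True.
Every clause has at least one true literal under this assignment.
So p1=T, p2=F, p3=F, p4=F, p5=F, p6=T, p7=F, p8=T, p9=F is a satisfying assignment.

SATISFIABLE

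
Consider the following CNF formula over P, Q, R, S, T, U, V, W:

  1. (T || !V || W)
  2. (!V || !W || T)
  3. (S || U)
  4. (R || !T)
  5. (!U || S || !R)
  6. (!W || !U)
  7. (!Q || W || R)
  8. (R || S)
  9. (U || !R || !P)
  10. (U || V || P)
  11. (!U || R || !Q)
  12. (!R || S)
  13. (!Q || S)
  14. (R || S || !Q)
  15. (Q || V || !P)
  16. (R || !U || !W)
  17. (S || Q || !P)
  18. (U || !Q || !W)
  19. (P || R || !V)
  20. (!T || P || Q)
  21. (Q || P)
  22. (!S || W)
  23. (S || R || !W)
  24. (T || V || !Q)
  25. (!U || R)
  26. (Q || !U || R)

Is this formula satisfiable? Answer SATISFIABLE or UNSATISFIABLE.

UNSATISFIABLE

R = True:
  propagation gives S=True, W=True, U=False, P=False; an empty clause results — contradiction.
R = False:
  propagation gives T=False, S=True, W=True, V=False; an empty clause results — contradiction.
Every branch closes, so no satisfying assignment exists.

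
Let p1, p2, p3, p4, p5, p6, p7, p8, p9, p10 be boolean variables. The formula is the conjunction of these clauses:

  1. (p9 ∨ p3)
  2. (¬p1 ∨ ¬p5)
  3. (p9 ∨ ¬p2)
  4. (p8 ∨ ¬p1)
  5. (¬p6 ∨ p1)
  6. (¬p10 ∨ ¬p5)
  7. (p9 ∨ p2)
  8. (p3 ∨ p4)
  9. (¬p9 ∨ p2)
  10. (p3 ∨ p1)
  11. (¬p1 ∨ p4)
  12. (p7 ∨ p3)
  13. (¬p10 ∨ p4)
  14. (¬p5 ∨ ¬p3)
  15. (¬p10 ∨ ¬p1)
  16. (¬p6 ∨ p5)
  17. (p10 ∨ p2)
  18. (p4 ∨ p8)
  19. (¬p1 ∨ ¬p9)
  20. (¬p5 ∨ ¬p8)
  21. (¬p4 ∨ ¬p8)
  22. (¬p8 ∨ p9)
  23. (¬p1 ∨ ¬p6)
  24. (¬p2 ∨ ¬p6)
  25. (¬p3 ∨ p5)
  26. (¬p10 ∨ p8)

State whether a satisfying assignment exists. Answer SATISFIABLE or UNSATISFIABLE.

p1 = True:
  propagation gives p5=False, p8=True, p4=True; an empty clause results — contradiction.
p1 = False:
  propagation gives p6=False, p3=True, p5=False; an empty clause results — contradiction.
Every branch closes, so no satisfying assignment exists.

UNSATISFIABLE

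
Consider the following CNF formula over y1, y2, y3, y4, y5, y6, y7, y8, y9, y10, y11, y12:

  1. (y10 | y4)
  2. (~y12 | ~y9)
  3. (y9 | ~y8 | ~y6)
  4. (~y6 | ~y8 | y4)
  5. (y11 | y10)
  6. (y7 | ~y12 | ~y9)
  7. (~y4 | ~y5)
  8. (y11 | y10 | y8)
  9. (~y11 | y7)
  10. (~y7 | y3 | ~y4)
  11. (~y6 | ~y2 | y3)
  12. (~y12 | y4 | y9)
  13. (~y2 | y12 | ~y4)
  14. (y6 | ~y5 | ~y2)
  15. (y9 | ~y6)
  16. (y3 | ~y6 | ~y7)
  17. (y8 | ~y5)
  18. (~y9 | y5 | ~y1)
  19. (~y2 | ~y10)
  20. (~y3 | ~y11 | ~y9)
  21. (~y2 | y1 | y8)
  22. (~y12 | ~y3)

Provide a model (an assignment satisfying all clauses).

y1=F  y2=F  y3=T  y4=F  y5=T  y6=F  y7=F  y8=T  y9=F  y10=T  y11=F  y12=F

Check each clause:
  1. (y4 | y10) — y10 is true.
  2. (~y12 | ~y9) — ~y12 is true.
  3. (y9 | ~y6 | ~y8) — ~y6 is true.
  4. (~y8 | ~y6 | y4) — ~y6 is true.
  5. (y11 | y10) — y10 is true.
  6. (~y9 | y7 | ~y12) — ~y9 is true.
  7. (~y5 | ~y4) — ~y4 is true.
  8. (y11 | y8 | y10) — y8 is true.
  9. (~y11 | y7) — ~y11 is true.
  10. (y3 | ~y4 | ~y7) — ~y7 is true.
  11. (y3 | ~y6 | ~y2) — ~y6 is true.
  12. (y9 | y4 | ~y12) — ~y12 is true.
  13. (~y2 | ~y4 | y12) — ~y4 is true.
  14. (~y2 | y6 | ~y5) — ~y2 is true.
  15. (~y6 | y9) — ~y6 is true.
  16. (~y7 | ~y6 | y3) — ~y7 is true.
  17. (~y5 | y8) — y8 is true.
  18. (~y9 | y5 | ~y1) — y5 is true.
  19. (~y2 | ~y10) — ~y2 is true.
  20. (~y9 | ~y3 | ~y11) — ~y11 is true.
  21. (y8 | ~y2 | y1) — y8 is true.
  22. (~y3 | ~y12) — ~y12 is true.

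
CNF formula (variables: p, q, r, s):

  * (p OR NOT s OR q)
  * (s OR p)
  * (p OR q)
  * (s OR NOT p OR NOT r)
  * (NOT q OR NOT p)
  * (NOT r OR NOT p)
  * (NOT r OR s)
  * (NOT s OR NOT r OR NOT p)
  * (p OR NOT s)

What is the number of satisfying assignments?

2

The models are:
  p=1 q=0 r=0 s=0
  p=1 q=0 r=0 s=1
Count: 2.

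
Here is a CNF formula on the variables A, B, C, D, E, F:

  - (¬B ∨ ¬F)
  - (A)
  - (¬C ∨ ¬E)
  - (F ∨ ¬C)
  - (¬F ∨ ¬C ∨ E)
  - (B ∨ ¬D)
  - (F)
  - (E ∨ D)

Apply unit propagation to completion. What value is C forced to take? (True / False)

(A) stands alone — A = True.
(F) is a unit clause: F = True.
(¬F ∨ ¬B) with F = True leaves only ¬B, so B = False.
(B ∨ ¬D) with B = False leaves only ¬D, so D = False.
In (D ∨ E), D is now false; E must hold, so E = True.
(¬C ∨ ¬E) with E = True leaves only ¬C, so C = False.

False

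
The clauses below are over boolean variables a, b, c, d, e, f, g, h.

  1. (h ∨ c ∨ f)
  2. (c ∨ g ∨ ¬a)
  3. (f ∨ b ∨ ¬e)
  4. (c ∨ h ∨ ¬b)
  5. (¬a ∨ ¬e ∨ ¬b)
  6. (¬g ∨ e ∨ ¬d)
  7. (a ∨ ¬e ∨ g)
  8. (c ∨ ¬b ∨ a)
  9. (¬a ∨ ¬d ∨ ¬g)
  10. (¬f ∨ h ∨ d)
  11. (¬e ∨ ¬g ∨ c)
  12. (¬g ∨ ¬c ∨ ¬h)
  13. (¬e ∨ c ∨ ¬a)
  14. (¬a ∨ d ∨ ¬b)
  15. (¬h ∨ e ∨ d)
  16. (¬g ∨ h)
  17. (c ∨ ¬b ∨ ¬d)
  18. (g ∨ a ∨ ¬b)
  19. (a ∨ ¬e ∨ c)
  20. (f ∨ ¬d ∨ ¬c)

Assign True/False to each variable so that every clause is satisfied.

a=True  b=False  c=True  d=True  e=True  f=True  g=False  h=False

Check each clause:
  1. (f ∨ h ∨ c) — c is true.
  2. (¬a ∨ g ∨ c) — c is true.
  3. (¬e ∨ f ∨ b) — f is true.
  4. (c ∨ h ∨ ¬b) — c is true.
  5. (¬b ∨ ¬a ∨ ¬e) — ¬b is true.
  6. (¬g ∨ e ∨ ¬d) — ¬g is true.
  7. (a ∨ ¬e ∨ g) — a is true.
  8. (c ∨ ¬b ∨ a) — a is true.
  9. (¬d ∨ ¬a ∨ ¬g) — ¬g is true.
  10. (h ∨ ¬f ∨ d) — d is true.
  11. (¬e ∨ ¬g ∨ c) — c is true.
  12. (¬h ∨ ¬c ∨ ¬g) — ¬h is true.
  13. (¬a ∨ c ∨ ¬e) — c is true.
  14. (d ∨ ¬a ∨ ¬b) — d is true.
  15. (d ∨ ¬h ∨ e) — ¬h is true.
  16. (h ∨ ¬g) — ¬g is true.
  17. (c ∨ ¬b ∨ ¬d) — c is true.
  18. (g ∨ ¬b ∨ a) — a is true.
  19. (a ∨ c ∨ ¬e) — a is true.
  20. (¬d ∨ f ∨ ¬c) — f is true.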